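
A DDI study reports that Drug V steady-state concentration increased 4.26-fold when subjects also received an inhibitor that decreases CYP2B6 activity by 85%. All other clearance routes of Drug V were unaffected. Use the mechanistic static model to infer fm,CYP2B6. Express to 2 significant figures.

0.90

Call the CYP2B6 fraction fm. After the interaction, CL_new/CL_old = fm × 0.15 + (1 − fm).
Steady-state concentration ratio = 1 / (new CL fraction), so new CL fraction = 1 / 4.26 = 0.2347.
fm × 0.15 + 1 − fm = 0.2347  ⇒  fm × (0.15 − 1) = −0.7653  ⇒  fm = 0.90.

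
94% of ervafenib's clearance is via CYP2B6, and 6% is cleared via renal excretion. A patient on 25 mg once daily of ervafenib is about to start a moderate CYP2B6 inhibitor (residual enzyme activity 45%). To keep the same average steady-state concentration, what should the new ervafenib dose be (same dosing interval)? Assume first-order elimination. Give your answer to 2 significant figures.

12 mg

The CYP2B6 pathway (94% of clearance) falls to 0.45× activity: 0.94 × 0.45 = 0.423.
Non-CYP routes (6%) are unchanged.
New clearance relative to baseline: 0.423 + 0.06 = 0.483.
Css,avg = (dose rate)/CL, so holding Css fixed requires dose ∝ CL: 25 × 0.483 = 12 mg.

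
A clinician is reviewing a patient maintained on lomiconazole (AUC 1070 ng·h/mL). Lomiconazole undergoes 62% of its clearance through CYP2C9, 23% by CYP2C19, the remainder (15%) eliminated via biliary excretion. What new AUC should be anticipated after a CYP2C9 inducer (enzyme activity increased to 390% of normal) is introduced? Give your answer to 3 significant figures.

382 ng·h/mL

The CYP2C9 pathway (62% of clearance) increases to 3.9× activity: 0.62 × 3.9 = 2.418.
CYP2C19 (23%) and the residual 15% are unaffected.
Relative clearance = 2.418 + 0.23 + 0.15 = 2.798.
AUC ∝ 1/CL, so new value = 1070 / 2.798 = 382 ng·h/mL.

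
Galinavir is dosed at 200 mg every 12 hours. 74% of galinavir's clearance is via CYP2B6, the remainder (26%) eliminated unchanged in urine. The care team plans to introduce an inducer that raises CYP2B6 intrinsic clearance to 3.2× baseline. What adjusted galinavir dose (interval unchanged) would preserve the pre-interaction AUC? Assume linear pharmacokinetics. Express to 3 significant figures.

526 mg

CYP2B6: 0.74 × 3.2 = 2.368
Other: 0.26 (unchanged)
Relative clearance = 2.368 + 0.26 = 2.628.
Exposure is unchanged when dose changes in proportion to clearance. New dose = 200 mg × 2.628 = 526 mg.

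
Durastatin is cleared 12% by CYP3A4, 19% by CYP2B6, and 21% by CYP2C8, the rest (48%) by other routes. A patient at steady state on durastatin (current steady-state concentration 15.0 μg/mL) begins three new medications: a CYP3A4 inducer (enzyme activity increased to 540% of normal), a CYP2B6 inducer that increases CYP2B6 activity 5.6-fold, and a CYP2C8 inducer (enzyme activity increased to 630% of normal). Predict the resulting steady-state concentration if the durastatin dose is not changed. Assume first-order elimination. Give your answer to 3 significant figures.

The CYP3A4 pathway (12% of clearance) increases to 5.4× activity: 0.12 × 5.4 = 0.648.
The CYP2B6 pathway (19% of clearance) rises to 5.6× activity: 0.19 × 5.6 = 1.064.
The CYP2C8 pathway (21% of clearance) rises to 6.3× activity: 0.21 × 6.3 = 1.323.
Non-CYP routes (48%) are unchanged.
New clearance relative to baseline: 0.648 + 1.064 + 1.323 + 0.48 = 3.515.
Dividing the baseline by the relative clearance: 15.0 / 3.515 = 4.27 μg/mL.

4.27 μg/mL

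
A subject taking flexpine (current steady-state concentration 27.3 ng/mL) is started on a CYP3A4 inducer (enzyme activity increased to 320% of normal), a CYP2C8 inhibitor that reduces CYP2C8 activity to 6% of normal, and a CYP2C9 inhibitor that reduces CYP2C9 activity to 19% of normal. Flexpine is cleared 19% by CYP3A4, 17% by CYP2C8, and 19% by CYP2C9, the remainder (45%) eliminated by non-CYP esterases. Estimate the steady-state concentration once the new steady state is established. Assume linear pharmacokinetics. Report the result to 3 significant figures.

The CYP3A4 pathway (19% of clearance) increases to 3.2× activity: 0.19 × 3.2 = 0.608.
The CYP2C8 pathway (17% of clearance) is reduced to 0.06× activity: 0.17 × 0.06 = 0.0102.
The CYP2C9 pathway (19% of clearance) falls to 0.19× activity: 0.19 × 0.19 = 0.0361.
The remaining 45% of clearance is unaffected.
New clearance relative to baseline: 0.608 + 0.0102 + 0.0361 + 0.45 = 1.1043.
Steady-state concentration ∝ 1/CL: new value = 27.3 / 1.1043 = 24.7 ng/mL.

24.7 ng/mL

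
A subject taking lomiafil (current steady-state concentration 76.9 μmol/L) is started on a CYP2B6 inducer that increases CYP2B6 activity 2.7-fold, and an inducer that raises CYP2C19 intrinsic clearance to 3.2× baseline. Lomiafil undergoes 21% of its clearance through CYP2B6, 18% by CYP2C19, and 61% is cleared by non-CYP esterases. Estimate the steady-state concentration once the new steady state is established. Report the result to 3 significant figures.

The CYP2B6 pathway (21% of clearance) rises to 2.7× activity: 0.21 × 2.7 = 0.567.
The CYP2C19 pathway (18% of clearance) is boosted to 3.2× activity: 0.18 × 3.2 = 0.576.
Non-CYP routes (61%) are unchanged.
CL_new/CL_old = 0.567 + 0.576 + 0.61 = 1.753.
Dividing the baseline by the relative clearance: 76.9 / 1.753 = 43.9 μmol/L.

43.9 μmol/L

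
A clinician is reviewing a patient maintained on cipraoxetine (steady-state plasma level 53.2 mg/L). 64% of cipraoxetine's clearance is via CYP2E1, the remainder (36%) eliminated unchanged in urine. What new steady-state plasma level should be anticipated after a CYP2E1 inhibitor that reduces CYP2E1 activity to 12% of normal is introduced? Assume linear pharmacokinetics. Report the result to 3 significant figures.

The CYP2E1 pathway (64% of clearance) drops to 0.12× activity: 0.64 × 0.12 = 0.0768.
Non-CYP routes (36%) are unchanged.
CL_new/CL_old = 0.0768 + 0.36 = 0.4368.
Steady-state plasma level ∝ 1/CL, so new value = 53.2 / 0.4368 = 122 mg/L.

122 mg/L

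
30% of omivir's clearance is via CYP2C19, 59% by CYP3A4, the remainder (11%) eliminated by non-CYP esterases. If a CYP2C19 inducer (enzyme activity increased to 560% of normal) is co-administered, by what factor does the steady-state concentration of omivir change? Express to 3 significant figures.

0.420

The CYP2C19 pathway (30% of clearance) rises to 5.6× activity: 0.3 × 5.6 = 1.68.
CYP3A4 (59%) and the residual 11% are unaffected.
CL_new/CL_old = 1.68 + 0.59 + 0.11 = 2.38.
Steady-state concentration is inversely proportional to clearance, so the fold-change is 1 / 2.38 = 0.420.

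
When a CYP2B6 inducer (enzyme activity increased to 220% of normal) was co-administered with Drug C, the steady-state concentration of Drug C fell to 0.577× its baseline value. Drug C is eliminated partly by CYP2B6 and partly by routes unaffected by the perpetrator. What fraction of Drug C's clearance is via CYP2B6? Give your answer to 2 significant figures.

Let fm be the CYP2B6 fraction. New clearance relative to baseline = fm × 2.2 + (1 − fm).
Steady-state concentration ratio = 1 / (new CL fraction), so new CL fraction = 1 / 0.577 = 1.733.
fm × 2.2 + 1 − fm = 1.733  ⇒  fm × (2.2 − 1) = 0.7331  ⇒  fm = 0.61.

0.61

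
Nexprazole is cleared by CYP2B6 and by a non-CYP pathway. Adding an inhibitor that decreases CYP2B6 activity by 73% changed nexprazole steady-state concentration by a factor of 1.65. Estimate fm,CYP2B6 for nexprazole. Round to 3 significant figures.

0.540

Let fm be the CYP2B6 fraction. New clearance relative to baseline = fm × 0.27 + (1 − fm).
Steady-state concentration ratio = 1 / (new CL fraction), so new CL fraction = 1 / 1.65 = 0.6061.
fm × 0.27 + 1 − fm = 0.6061  ⇒  fm × (0.27 − 1) = −0.3939  ⇒  fm = 0.540.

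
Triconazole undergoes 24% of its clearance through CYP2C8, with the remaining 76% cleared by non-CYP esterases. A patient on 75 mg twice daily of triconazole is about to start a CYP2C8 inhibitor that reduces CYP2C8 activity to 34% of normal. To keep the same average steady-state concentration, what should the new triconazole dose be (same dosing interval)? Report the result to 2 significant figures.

63 mg

The CYP2C8 pathway (24% of clearance) falls to 0.34× activity: 0.24 × 0.34 = 0.0816.
The remaining 76% of clearance is unaffected.
Relative clearance = 0.0816 + 0.76 = 0.8416.
Css,avg = (dose rate)/CL, so holding Css fixed requires dose ∝ CL: 75 × 0.8416 = 63 mg.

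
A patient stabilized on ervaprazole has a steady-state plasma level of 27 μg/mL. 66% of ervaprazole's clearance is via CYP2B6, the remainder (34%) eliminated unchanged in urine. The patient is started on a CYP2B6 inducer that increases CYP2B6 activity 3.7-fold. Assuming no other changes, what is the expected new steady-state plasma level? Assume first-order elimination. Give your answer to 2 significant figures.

CYP2B6: 0.66 × 3.7 = 2.442
Other: 0.34 (unchanged)
New clearance relative to baseline: 2.442 + 0.34 = 2.782.
Steady-state plasma level ∝ 1/CL, so new value = 27 / 2.782 = 9.7 μg/mL.

9.7 μg/mL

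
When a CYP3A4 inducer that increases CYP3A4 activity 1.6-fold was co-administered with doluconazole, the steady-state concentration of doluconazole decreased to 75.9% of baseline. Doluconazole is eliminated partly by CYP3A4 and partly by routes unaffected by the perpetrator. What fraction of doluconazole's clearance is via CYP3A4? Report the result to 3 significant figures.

Let x = fm,CYP3A4. Because steady-state concentration ∝ 1/CL, relative clearance rose to 1/0.759 = 1.318.
Setting x·1.6 + (1 − x) = 1.318 and solving: x = (1.318 − 1)/(1.6 − 1) = 0.529.

0.529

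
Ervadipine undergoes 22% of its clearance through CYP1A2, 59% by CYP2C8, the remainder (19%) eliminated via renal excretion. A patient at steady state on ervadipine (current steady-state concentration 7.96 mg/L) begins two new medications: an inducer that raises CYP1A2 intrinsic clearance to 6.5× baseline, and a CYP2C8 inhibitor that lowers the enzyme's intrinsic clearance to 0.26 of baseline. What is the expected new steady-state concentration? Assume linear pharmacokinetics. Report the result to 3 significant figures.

The CYP1A2 pathway (22% of clearance) rises to 6.5× activity: 0.22 × 6.5 = 1.43.
The CYP2C8 pathway (59% of clearance) drops to 0.26× activity: 0.59 × 0.26 = 0.1534.
Non-CYP routes (19%) are unchanged.
New clearance relative to baseline: 1.43 + 0.1534 + 0.19 = 1.7734.
Steady-state concentration ∝ 1/CL: new value = 7.96 / 1.7734 = 4.49 mg/L.

4.49 mg/L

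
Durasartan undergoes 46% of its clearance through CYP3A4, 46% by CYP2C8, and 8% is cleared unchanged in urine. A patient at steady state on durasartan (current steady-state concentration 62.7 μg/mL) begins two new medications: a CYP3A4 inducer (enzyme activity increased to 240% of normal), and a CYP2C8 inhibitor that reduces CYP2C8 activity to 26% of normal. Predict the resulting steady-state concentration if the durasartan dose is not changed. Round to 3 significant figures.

48.1 μg/mL

The CYP3A4 pathway (46% of clearance) increases to 2.4× activity: 0.46 × 2.4 = 1.104.
The CYP2C8 pathway (46% of clearance) is reduced to 0.26× activity: 0.46 × 0.26 = 0.1196.
Non-CYP routes (8%) are unchanged.
Relative clearance = 1.104 + 0.1196 + 0.08 = 1.3036.
New steady-state concentration = 62.7 / 1.3036 = 48.1 μg/mL (concentration scales inversely with clearance).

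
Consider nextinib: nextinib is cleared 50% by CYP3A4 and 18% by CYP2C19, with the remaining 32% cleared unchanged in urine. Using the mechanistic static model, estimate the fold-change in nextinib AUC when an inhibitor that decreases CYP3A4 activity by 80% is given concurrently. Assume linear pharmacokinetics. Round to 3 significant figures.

The CYP3A4 pathway (50% of clearance) drops to 0.2× activity: 0.5 × 0.2 = 0.1.
CYP2C19 (18%) and the residual 32% are unaffected.
Relative clearance = 0.1 + 0.18 + 0.32 = 0.6.
AUC is inversely proportional to clearance, so the fold-change is 1 / 0.6 = 1.67.

1.67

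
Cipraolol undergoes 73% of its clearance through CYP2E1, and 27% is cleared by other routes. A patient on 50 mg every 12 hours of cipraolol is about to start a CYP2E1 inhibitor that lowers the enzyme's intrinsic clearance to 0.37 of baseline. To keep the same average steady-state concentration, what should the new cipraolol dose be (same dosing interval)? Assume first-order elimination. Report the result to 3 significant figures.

The CYP2E1 pathway (73% of clearance) falls to 0.37× activity: 0.73 × 0.37 = 0.2701.
The remaining 27% of clearance is unaffected.
New clearance relative to baseline: 0.2701 + 0.27 = 0.5401.
Exposure is unchanged when dose changes in proportion to clearance. New dose = 50 mg × 0.5401 = 27.0 mg.

27.0 mg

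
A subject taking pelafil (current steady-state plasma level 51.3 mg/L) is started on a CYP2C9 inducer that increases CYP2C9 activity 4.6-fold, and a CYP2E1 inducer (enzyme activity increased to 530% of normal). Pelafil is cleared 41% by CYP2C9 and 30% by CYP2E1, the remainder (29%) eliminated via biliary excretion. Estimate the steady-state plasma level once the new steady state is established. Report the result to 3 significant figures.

The CYP2C9 pathway (41% of clearance) increases to 4.6× activity: 0.41 × 4.6 = 1.886.
The CYP2E1 pathway (30% of clearance) increases to 5.3× activity: 0.3 × 5.3 = 1.59.
The remaining 29% of clearance is unaffected.
New clearance relative to baseline: 1.886 + 1.59 + 0.29 = 3.766.
New steady-state plasma level = 51.3 / 3.766 = 13.6 mg/L (concentration scales inversely with clearance).

13.6 mg/L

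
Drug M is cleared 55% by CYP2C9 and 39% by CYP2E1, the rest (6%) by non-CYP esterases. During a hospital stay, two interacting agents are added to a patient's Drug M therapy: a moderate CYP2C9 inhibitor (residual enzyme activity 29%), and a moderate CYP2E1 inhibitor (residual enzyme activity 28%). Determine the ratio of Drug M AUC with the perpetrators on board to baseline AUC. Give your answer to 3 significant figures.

The CYP2C9 pathway (55% of clearance) falls to 0.29× activity: 0.55 × 0.29 = 0.1595.
The CYP2E1 pathway (39% of clearance) is reduced to 0.28× activity: 0.39 × 0.28 = 0.1092.
The remaining 6% of clearance is unaffected.
CL_new/CL_old = 0.1595 + 0.1092 + 0.06 = 0.3287.
Because AUC varies inversely with clearance, the combined effect is 1 / 0.3287 = 3.04.

3.04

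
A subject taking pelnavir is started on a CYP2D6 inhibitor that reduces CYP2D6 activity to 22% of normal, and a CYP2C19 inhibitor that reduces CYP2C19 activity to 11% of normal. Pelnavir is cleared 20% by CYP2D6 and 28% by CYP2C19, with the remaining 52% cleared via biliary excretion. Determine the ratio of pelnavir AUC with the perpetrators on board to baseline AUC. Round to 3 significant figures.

The CYP2D6 pathway (20% of clearance) drops to 0.22× activity: 0.2 × 0.22 = 0.044.
The CYP2C19 pathway (28% of clearance) falls to 0.11× activity: 0.28 × 0.11 = 0.0308.
Non-CYP routes (52%) are unchanged.
New clearance relative to baseline: 0.044 + 0.0308 + 0.52 = 0.5948.
AUC ∝ 1/CL: fold-change = 1 / 0.5948 = 1.68.

1.68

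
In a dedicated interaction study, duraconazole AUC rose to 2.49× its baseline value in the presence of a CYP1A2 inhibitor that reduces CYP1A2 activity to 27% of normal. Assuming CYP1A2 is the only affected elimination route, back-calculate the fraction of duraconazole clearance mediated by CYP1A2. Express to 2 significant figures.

Call the CYP1A2 fraction fm. After the interaction, CL_new/CL_old = fm × 0.27 + (1 − fm).
AUC ratio = 1 / (new CL fraction), so new CL fraction = 1 / 2.49 = 0.4016.
fm × 0.27 + 1 − fm = 0.4016  ⇒  fm × (0.27 − 1) = −0.5984  ⇒  fm = 0.82.

0.82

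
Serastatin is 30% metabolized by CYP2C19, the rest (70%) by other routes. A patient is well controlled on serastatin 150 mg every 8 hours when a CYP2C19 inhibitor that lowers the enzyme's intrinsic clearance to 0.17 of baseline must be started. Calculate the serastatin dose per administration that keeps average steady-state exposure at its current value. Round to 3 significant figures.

113 mg

The CYP2C19 pathway (30% of clearance) is reduced to 0.17× activity: 0.3 × 0.17 = 0.051.
The remaining 70% of clearance is unaffected.
Relative clearance = 0.051 + 0.7 = 0.751.
Exposure is unchanged when dose changes in proportion to clearance. New dose = 150 mg × 0.751 = 113 mg.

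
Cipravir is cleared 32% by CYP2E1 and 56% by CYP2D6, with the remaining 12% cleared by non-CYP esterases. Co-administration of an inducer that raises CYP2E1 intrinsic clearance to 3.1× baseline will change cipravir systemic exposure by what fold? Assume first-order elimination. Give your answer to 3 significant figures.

CYP2E1: 0.32 × 3.1 = 0.992
CYP2D6: 0.56 (unchanged)
Other: 0.12 (unchanged)
New clearance relative to baseline: 0.992 + 0.56 + 0.12 = 1.672.
Since systemic exposure ∝ 1/CL, the ratio is 1 / 1.672 = 0.598.

0.598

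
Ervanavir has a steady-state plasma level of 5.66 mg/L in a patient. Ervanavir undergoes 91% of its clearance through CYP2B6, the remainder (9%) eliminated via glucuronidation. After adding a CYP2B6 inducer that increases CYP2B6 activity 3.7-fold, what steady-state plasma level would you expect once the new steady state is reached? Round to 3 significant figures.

1.64 mg/L

The CYP2B6 pathway (91% of clearance) rises to 3.7× activity: 0.91 × 3.7 = 3.367.
The remaining 9% of clearance is unaffected.
Relative clearance = 3.367 + 0.09 = 3.457.
New steady-state plasma level = baseline ÷ relative clearance = 5.66 / 3.457 = 1.64 mg/L.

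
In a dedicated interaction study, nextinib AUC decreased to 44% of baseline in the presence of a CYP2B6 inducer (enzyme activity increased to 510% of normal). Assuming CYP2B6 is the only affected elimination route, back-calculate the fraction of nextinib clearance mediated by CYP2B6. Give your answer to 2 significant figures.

0.31

Let x = fm,CYP2B6. Because AUC ∝ 1/CL, relative clearance rose to 1/0.440 = 2.273.
Setting x·5.1 + (1 − x) = 2.273 and solving: x = (2.273 − 1)/(5.1 − 1) = 0.31.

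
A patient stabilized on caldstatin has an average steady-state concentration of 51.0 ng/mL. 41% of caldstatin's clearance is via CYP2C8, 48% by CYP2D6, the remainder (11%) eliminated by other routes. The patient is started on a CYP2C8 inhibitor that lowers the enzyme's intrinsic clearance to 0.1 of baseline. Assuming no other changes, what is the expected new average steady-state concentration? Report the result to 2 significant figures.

81 ng/mL

The CYP2C8 pathway (41% of clearance) falls to 0.1× activity: 0.41 × 0.1 = 0.041.
CYP2D6 (48%) and the residual 11% are unaffected.
New clearance relative to baseline: 0.041 + 0.48 + 0.11 = 0.631.
Average steady-state concentration ∝ 1/CL, so new value = 51.0 / 0.631 = 81 ng/mL.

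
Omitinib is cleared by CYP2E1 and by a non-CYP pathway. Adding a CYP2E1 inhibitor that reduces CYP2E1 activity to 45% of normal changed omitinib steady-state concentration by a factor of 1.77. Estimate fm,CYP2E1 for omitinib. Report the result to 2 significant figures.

Call the CYP2E1 fraction fm. After the interaction, CL_new/CL_old = fm × 0.45 + (1 − fm).
Steady-state concentration ratio = 1 / (new CL fraction), so new CL fraction = 1 / 1.77 = 0.565.
fm × 0.45 + 1 − fm = 0.565  ⇒  fm × (0.45 − 1) = −0.435  ⇒  fm = 0.79.

0.79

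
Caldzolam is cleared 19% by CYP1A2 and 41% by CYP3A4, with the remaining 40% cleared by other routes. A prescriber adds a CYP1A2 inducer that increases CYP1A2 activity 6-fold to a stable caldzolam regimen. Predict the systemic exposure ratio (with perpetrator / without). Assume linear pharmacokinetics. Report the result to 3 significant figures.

CYP1A2: 0.19 × 6 = 1.14
CYP3A4: 0.41 (unchanged)
Other: 0.4 (unchanged)
New clearance relative to baseline: 1.14 + 0.41 + 0.4 = 1.95.
Systemic exposure ratio = CL_old/CL_new = 1 / 1.95 = 0.513.

0.513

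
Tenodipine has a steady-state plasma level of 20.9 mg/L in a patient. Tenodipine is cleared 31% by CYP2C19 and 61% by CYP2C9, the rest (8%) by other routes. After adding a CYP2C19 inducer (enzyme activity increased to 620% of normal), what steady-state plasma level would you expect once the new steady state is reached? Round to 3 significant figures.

CYP2C19: 0.31 × 6.2 = 1.922
CYP2C9: 0.61 (unchanged)
Other: 0.08 (unchanged)
New clearance relative to baseline: 1.922 + 0.61 + 0.08 = 2.612.
With dosing unchanged, steady-state plasma level scales as 1/CL: 20.9 / 2.612 = 8.00 mg/L.

8.00 mg/L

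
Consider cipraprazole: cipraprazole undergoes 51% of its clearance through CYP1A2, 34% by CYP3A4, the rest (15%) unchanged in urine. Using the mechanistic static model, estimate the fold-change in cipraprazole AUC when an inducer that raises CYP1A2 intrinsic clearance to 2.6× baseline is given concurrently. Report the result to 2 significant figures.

CYP1A2: 0.51 × 2.6 = 1.326
CYP3A4: 0.34 (unchanged)
Other: 0.15 (unchanged)
New clearance relative to baseline: 1.326 + 0.34 + 0.15 = 1.816.
AUC ratio = CL_old/CL_new = 1 / 1.816 = 0.55.

0.55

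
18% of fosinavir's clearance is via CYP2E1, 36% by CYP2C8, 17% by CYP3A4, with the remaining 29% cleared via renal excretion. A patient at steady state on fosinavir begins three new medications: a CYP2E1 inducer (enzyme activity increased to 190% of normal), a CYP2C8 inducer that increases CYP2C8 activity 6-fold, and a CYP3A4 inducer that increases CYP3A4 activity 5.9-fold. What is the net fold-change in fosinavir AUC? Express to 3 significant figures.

The CYP2E1 pathway (18% of clearance) rises to 1.9× activity: 0.18 × 1.9 = 0.342.
The CYP2C8 pathway (36% of clearance) is boosted to 6× activity: 0.36 × 6 = 2.16.
The CYP3A4 pathway (17% of clearance) is boosted to 5.9× activity: 0.17 × 5.9 = 1.003.
Non-CYP routes (29%) are unchanged.
Relative clearance = 0.342 + 2.16 + 1.003 + 0.29 = 3.795.
AUC ∝ 1/CL: fold-change = 1 / 3.795 = 0.264.

0.264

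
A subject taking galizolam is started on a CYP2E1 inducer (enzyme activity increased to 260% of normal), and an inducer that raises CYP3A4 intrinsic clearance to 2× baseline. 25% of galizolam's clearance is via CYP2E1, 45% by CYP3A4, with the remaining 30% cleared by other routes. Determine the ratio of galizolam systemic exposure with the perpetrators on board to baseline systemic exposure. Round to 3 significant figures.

0.541

The CYP2E1 pathway (25% of clearance) rises to 2.6× activity: 0.25 × 2.6 = 0.65.
The CYP3A4 pathway (45% of clearance) increases to 2× activity: 0.45 × 2 = 0.9.
Non-CYP routes (30%) are unchanged.
New clearance relative to baseline: 0.65 + 0.9 + 0.3 = 1.85.
Because systemic exposure varies inversely with clearance, the combined effect is 1 / 1.85 = 0.541.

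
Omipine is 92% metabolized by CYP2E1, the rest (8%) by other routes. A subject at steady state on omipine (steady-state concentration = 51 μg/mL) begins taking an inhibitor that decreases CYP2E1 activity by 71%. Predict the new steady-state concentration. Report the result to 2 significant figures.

The CYP2E1 pathway (92% of clearance) falls to 0.29× activity: 0.92 × 0.29 = 0.2668.
The remaining 8% of clearance is unaffected.
Relative clearance = 0.2668 + 0.08 = 0.3468.
New steady-state concentration = baseline ÷ relative clearance = 51 / 0.3468 = 1.5 × 10² μg/mL.

1.5 × 10² μg/mL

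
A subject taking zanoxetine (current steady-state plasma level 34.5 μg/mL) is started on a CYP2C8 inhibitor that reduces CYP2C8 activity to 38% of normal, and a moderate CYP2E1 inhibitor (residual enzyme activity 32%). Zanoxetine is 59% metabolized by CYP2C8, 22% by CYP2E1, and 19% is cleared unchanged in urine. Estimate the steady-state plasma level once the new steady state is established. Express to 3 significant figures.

71.2 μg/mL

The CYP2C8 pathway (59% of clearance) drops to 0.38× activity: 0.59 × 0.38 = 0.2242.
The CYP2E1 pathway (22% of clearance) falls to 0.32× activity: 0.22 × 0.32 = 0.0704.
Non-CYP routes (19%) are unchanged.
New clearance relative to baseline: 0.2242 + 0.0704 + 0.19 = 0.4846.
Dividing the baseline by the relative clearance: 34.5 / 0.4846 = 71.2 μg/mL.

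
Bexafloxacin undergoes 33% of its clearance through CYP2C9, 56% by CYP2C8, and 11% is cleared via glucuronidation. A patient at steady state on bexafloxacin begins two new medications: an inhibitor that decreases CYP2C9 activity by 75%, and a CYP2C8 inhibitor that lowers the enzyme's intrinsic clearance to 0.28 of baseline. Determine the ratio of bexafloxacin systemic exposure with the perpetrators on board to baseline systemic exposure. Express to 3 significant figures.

The CYP2C9 pathway (33% of clearance) falls to 0.25× activity: 0.33 × 0.25 = 0.0825.
The CYP2C8 pathway (56% of clearance) falls to 0.28× activity: 0.56 × 0.28 = 0.1568.
The remaining 11% of clearance is unaffected.
Relative clearance = 0.0825 + 0.1568 + 0.11 = 0.3493.
Systemic exposure ∝ 1/CL: fold-change = 1 / 0.3493 = 2.86.

2.86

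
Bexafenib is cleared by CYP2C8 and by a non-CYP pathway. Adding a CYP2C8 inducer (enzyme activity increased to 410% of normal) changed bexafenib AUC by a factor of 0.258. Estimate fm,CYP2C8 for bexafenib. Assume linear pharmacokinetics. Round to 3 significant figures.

0.928

CL'/CL = 1 / 0.258 = 3.876
4.1·fm + (1 − fm) = 3.876
fm = (3.876 − 1) / (4.1 − 1) = 0.928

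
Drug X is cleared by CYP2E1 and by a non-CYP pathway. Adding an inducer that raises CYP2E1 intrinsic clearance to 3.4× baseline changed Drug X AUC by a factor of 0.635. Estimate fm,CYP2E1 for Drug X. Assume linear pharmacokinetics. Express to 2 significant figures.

0.24

Let x = fm,CYP2E1. Because AUC ∝ 1/CL, relative clearance rose to 1/0.635 = 1.575.
Setting x·3.4 + (1 − x) = 1.575 and solving: x = (1.575 − 1)/(3.4 − 1) = 0.24.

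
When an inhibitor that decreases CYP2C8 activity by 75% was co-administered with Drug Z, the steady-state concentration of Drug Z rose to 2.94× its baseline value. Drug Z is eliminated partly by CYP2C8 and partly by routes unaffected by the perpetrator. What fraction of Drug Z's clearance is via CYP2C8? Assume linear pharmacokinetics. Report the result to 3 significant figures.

CL'/CL = 1 / 2.94 = 0.3401
0.25·fm + (1 − fm) = 0.3401
fm = (0.3401 − 1) / (0.25 − 1) = 0.880

0.880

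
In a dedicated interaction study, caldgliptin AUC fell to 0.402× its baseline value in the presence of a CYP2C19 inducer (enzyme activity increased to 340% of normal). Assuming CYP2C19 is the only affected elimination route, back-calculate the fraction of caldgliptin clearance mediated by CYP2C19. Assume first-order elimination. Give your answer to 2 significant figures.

0.62

Let x = fm,CYP2C19. Because AUC ∝ 1/CL, relative clearance rose to 1/0.402 = 2.488.
Setting x·3.4 + (1 − x) = 2.488 and solving: x = (2.488 − 1)/(3.4 − 1) = 0.62.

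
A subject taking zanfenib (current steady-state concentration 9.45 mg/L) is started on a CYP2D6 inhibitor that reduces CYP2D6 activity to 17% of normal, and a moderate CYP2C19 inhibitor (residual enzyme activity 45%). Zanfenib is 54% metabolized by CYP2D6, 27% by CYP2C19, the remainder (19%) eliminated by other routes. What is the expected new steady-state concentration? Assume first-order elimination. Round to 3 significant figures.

CYP2D6: 0.54 × 0.17 = 0.0918
CYP2C19: 0.27 × 0.45 = 0.1215
Other: 0.19 (unchanged)
New clearance relative to baseline: 0.0918 + 0.1215 + 0.19 = 0.4033.
New steady-state concentration = 9.45 / 0.4033 = 23.4 mg/L (concentration scales inversely with clearance).

23.4 mg/L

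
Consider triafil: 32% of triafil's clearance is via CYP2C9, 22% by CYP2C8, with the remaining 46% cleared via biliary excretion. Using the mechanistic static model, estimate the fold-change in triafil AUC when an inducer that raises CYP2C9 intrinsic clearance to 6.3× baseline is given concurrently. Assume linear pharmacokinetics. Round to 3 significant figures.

0.371

CYP2C9: 0.32 × 6.3 = 2.016
CYP2C8: 0.22 (unchanged)
Other: 0.46 (unchanged)
CL_new/CL_old = 2.016 + 0.22 + 0.46 = 2.696.
Since AUC ∝ 1/CL, the ratio is 1 / 2.696 = 0.371.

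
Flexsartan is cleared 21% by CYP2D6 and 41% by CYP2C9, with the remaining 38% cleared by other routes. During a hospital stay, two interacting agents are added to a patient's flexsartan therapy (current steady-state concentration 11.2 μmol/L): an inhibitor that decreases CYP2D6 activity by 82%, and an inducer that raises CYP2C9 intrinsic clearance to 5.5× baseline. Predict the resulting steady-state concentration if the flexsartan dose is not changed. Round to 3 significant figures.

The CYP2D6 pathway (21% of clearance) is reduced to 0.18× activity: 0.21 × 0.18 = 0.0378.
The CYP2C9 pathway (41% of clearance) increases to 5.5× activity: 0.41 × 5.5 = 2.255.
Non-CYP routes (38%) are unchanged.
CL_new/CL_old = 0.0378 + 2.255 + 0.38 = 2.6728.
Dividing the baseline by the relative clearance: 11.2 / 2.6728 = 4.19 μmol/L.

4.19 μmol/L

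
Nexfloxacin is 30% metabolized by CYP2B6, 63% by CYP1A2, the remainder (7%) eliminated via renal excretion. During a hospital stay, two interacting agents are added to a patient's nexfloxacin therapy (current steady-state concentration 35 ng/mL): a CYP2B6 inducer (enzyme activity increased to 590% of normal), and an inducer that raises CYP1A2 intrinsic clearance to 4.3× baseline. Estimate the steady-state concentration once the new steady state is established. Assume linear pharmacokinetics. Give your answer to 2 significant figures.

7.7 ng/mL

The CYP2B6 pathway (30% of clearance) rises to 5.9× activity: 0.3 × 5.9 = 1.77.
The CYP1A2 pathway (63% of clearance) is boosted to 4.3× activity: 0.63 × 4.3 = 2.709.
The remaining 7% of clearance is unaffected.
Relative clearance = 1.77 + 2.709 + 0.07 = 4.549.
Steady-state concentration ∝ 1/CL: new value = 35 / 4.549 = 7.7 ng/mL.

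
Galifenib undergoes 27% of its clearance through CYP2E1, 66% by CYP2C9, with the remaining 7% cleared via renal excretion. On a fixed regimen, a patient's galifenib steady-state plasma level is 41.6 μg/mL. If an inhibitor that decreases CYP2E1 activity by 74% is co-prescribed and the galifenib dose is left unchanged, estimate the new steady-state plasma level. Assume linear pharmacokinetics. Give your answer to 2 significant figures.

52 μg/mL

The CYP2E1 pathway (27% of clearance) is reduced to 0.26× activity: 0.27 × 0.26 = 0.0702.
CYP2C9 (66%) and the residual 7% are unaffected.
New clearance relative to baseline: 0.0702 + 0.66 + 0.07 = 0.8002.
Steady-state plasma level ∝ 1/CL, so new value = 41.6 / 0.8002 = 52 μg/mL.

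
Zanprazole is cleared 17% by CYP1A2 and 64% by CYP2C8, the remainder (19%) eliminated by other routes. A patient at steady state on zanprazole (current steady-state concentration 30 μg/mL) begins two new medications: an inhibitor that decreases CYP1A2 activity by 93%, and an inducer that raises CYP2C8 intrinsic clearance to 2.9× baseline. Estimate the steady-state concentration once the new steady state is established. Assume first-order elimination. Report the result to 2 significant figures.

15 μg/mL

CYP1A2: 0.17 × 0.07 = 0.0119
CYP2C8: 0.64 × 2.9 = 1.856
Other: 0.19 (unchanged)
New clearance relative to baseline: 0.0119 + 1.856 + 0.19 = 2.0579.
Steady-state concentration ∝ 1/CL: new value = 30 / 2.0579 = 15 μg/mL.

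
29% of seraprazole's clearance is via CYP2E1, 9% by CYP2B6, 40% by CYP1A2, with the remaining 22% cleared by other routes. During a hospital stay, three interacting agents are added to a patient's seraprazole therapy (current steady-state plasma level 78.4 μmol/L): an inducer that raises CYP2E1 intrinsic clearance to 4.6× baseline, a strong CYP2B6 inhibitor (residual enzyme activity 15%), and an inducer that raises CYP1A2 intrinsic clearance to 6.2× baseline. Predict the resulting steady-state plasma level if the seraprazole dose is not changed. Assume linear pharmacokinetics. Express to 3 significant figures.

19.4 μmol/L

The CYP2E1 pathway (29% of clearance) rises to 4.6× activity: 0.29 × 4.6 = 1.334.
The CYP2B6 pathway (9% of clearance) is reduced to 0.15× activity: 0.09 × 0.15 = 0.0135.
The CYP1A2 pathway (40% of clearance) increases to 6.2× activity: 0.4 × 6.2 = 2.48.
The remaining 22% of clearance is unaffected.
Relative clearance = 1.334 + 0.0135 + 2.48 + 0.22 = 4.0475.
Dividing the baseline by the relative clearance: 78.4 / 4.0475 = 19.4 μmol/L.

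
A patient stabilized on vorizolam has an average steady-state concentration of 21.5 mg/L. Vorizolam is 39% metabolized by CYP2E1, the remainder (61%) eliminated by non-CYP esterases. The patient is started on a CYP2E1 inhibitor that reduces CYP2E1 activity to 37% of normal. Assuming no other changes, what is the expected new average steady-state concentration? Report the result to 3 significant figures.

28.5 mg/L

The CYP2E1 pathway (39% of clearance) drops to 0.37× activity: 0.39 × 0.37 = 0.1443.
Non-CYP routes (61%) are unchanged.
New clearance relative to baseline: 0.1443 + 0.61 = 0.7543.
New average steady-state concentration = baseline ÷ relative clearance = 21.5 / 0.7543 = 28.5 mg/L.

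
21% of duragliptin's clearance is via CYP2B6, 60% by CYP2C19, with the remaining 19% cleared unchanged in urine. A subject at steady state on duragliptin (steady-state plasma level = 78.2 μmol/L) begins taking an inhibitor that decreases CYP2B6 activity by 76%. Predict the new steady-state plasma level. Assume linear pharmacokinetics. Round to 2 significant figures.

93 μmol/L

The CYP2B6 pathway (21% of clearance) is reduced to 0.24× activity: 0.21 × 0.24 = 0.0504.
CYP2C19 (60%) and the residual 19% are unaffected.
Relative clearance = 0.0504 + 0.6 + 0.19 = 0.8404.
Steady-state plasma level ∝ 1/CL, so new value = 78.2 / 0.8404 = 93 μmol/L.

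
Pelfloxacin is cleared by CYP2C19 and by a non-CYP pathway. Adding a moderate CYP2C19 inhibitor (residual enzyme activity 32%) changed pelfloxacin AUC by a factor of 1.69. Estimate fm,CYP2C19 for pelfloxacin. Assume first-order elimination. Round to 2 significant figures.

0.60

Let x = fm,CYP2C19. Because AUC ∝ 1/CL, relative clearance fell to 1/1.69 = 0.5917.
Only the CYP2C19 route changed, so 0.5917 = x·0.32 + (1 − x), giving x = 0.60.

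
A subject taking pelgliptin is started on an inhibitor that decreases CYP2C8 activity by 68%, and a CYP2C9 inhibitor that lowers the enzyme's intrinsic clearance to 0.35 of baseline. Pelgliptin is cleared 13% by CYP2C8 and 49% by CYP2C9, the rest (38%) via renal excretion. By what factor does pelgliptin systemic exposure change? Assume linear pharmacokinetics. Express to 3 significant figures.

1.69

The CYP2C8 pathway (13% of clearance) falls to 0.32× activity: 0.13 × 0.32 = 0.0416.
The CYP2C9 pathway (49% of clearance) drops to 0.35× activity: 0.49 × 0.35 = 0.1715.
The remaining 38% of clearance is unaffected.
CL_new/CL_old = 0.0416 + 0.1715 + 0.38 = 0.5931.
Systemic exposure ∝ 1/CL: fold-change = 1 / 0.5931 = 1.69.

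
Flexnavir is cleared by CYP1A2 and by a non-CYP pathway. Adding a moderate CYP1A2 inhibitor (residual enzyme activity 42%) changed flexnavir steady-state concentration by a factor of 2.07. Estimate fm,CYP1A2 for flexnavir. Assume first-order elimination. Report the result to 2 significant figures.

CL'/CL = 1 / 2.07 = 0.4831
0.42·fm + (1 − fm) = 0.4831
fm = (0.4831 − 1) / (0.42 − 1) = 0.89

0.89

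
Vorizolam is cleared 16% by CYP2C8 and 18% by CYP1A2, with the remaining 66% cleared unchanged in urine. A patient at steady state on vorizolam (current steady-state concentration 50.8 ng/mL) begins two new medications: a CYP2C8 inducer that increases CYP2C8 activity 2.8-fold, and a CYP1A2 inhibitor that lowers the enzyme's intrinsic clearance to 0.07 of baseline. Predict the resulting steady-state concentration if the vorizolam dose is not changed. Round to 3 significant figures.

CYP2C8: 0.16 × 2.8 = 0.448
CYP1A2: 0.18 × 0.07 = 0.0126
Other: 0.66 (unchanged)
Relative clearance = 0.448 + 0.0126 + 0.66 = 1.1206.
Steady-state concentration ∝ 1/CL: new value = 50.8 / 1.1206 = 45.3 ng/mL.

45.3 ng/mL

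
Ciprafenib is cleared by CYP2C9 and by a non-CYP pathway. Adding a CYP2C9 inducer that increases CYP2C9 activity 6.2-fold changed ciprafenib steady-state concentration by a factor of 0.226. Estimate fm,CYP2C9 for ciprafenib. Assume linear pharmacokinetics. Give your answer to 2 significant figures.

Write x for the fraction cleared via CYP2C9. The observed steady-state concentration change means clearance rose to 1/0.226 = 4.425 of baseline.
Only the CYP2C9 route changed, so 4.425 = x·6.2 + (1 − x), giving x = 0.66.

0.66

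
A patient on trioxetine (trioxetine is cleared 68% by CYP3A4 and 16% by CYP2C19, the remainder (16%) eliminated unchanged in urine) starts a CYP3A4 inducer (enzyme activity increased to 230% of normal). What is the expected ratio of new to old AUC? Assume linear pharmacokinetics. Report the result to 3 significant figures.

0.531

The CYP3A4 pathway (68% of clearance) increases to 2.3× activity: 0.68 × 2.3 = 1.564.
CYP2C19 (16%) and the residual 16% are unaffected.
CL_new/CL_old = 1.564 + 0.16 + 0.16 = 1.884.
AUC is inversely proportional to clearance, so the fold-change is 1 / 1.884 = 0.531.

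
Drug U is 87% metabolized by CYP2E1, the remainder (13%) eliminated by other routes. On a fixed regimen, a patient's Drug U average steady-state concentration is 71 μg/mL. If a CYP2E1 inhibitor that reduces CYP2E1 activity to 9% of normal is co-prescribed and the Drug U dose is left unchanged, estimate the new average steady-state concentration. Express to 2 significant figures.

3.4 × 10² μg/mL

CYP2E1: 0.87 × 0.09 = 0.0783
Other: 0.13 (unchanged)
Relative clearance = 0.0783 + 0.13 = 0.2083.
New average steady-state concentration = baseline ÷ relative clearance = 71 / 0.2083 = 3.4 × 10² μg/mL.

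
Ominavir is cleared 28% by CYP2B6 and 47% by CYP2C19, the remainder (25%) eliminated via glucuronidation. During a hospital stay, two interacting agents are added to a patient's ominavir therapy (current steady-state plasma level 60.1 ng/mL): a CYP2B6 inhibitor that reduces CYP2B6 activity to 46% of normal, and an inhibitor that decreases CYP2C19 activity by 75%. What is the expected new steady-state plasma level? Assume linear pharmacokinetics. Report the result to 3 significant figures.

121 ng/mL

The CYP2B6 pathway (28% of clearance) is reduced to 0.46× activity: 0.28 × 0.46 = 0.1288.
The CYP2C19 pathway (47% of clearance) falls to 0.25× activity: 0.47 × 0.25 = 0.1175.
Non-CYP routes (25%) are unchanged.
Relative clearance = 0.1288 + 0.1175 + 0.25 = 0.4963.
Steady-state plasma level ∝ 1/CL: new value = 60.1 / 0.4963 = 121 ng/mL.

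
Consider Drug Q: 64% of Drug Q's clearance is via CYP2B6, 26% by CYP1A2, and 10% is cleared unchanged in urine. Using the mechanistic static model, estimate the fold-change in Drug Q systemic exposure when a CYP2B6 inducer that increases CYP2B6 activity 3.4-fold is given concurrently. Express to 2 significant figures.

CYP2B6: 0.64 × 3.4 = 2.176
CYP1A2: 0.26 (unchanged)
Other: 0.1 (unchanged)
CL_new/CL_old = 2.176 + 0.26 + 0.1 = 2.536.
Systemic exposure ratio = CL_old/CL_new = 1 / 2.536 = 0.39.

0.39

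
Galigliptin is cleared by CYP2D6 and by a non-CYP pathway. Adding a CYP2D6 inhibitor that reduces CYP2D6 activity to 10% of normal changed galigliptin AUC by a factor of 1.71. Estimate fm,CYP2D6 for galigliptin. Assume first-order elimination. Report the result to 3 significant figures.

0.461

Write x for the fraction cleared via CYP2D6. The observed AUC change means clearance fell to 1/1.71 = 0.5848 of baseline.
Only the CYP2D6 route changed, so 0.5848 = x·0.1 + (1 − x), giving x = 0.461.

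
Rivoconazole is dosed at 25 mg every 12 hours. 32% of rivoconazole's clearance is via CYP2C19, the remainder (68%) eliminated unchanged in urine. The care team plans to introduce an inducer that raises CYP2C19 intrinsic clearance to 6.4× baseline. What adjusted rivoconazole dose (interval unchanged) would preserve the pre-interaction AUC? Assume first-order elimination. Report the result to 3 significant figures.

68.2 mg

The CYP2C19 pathway (32% of clearance) rises to 6.4× activity: 0.32 × 6.4 = 2.048.
The remaining 68% of clearance is unaffected.
CL_new/CL_old = 2.048 + 0.68 = 2.728.
Css,avg = (dose rate)/CL, so holding Css fixed requires dose ∝ CL: 25 × 2.728 = 68.2 mg.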